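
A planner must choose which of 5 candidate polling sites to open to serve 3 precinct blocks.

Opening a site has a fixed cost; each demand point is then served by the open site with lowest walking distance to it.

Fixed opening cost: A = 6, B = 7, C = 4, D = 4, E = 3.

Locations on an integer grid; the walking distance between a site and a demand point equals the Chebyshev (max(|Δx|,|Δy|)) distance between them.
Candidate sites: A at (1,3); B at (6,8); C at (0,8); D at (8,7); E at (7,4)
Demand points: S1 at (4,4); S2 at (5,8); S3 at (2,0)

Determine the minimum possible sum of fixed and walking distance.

Open {E}: assign each demand point to its cheapest open site.
  S1→E 3, S2→E 4, S3→E 5
  walking distance 12, fixed 3 → total 15.
Compare {A}: walking distance 11 + fixed 6 = 17.
Compare {D}: walking distance 14 + fixed 4 = 18.
Compare {D, E}: walking distance 11 + fixed 7 = 18.
All other subsets cost ≥ 17. Minimum total cost: 15.

15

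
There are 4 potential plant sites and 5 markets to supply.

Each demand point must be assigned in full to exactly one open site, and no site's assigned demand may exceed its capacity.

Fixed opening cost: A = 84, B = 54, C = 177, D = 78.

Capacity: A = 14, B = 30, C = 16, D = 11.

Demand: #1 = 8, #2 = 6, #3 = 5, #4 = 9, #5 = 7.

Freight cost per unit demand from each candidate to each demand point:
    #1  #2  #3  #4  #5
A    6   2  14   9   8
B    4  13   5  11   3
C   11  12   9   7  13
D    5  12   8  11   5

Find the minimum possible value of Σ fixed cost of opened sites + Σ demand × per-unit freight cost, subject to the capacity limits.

327

Open {A, B}; cheapest assignment that respects the capacities:
  A (cap 14, load 6): #2 — cost 6×2 = 12
  B (cap 30, load 29): #1, #3, #4, #5 — cost 8×4 + 5×5 + 9×11 + 7×3 = 177
  Shipping 189, fixed 138 → total 327.
  Any other capacity-feasible assignment to {A, B} ships for at least 189.
Compare {B, D}: its best feasible assignment gives total 381.
Compare {A, B, D}: its best feasible assignment gives total 405.
Every other set of open sites that can feasibly serve all demand totals ≥ 381 even under its best assignment. Minimum: 327.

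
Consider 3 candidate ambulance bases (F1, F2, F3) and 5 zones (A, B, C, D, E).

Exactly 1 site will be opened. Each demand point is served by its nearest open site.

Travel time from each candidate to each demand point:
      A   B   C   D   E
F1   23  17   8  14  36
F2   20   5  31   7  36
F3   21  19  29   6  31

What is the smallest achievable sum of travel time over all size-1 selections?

98

Open {F1}.
  A→F1 23, B→F1 17, C→F1 8, D→F1 14, E→F1 36  ⇒ total 98.
Compare {F2}: total 99.
Compare {F3}: total 106.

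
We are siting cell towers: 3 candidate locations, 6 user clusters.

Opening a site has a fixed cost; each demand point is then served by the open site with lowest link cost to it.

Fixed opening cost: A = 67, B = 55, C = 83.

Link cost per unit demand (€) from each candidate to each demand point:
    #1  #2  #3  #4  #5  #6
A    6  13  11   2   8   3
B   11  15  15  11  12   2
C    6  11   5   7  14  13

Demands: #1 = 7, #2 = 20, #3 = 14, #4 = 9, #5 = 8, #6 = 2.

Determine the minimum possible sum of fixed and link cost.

570

Open {A, C}: assign each demand point to its cheapest open site.
  #1→A 7×6=42, #2→C 20×11=220, #3→C 14×5=70, #4→A 9×2=18, #5→A 8×8=64, #6→A 2×3=6
  link cost 420, fixed 150 → total 570.
Compare {A}: link cost 544 + fixed 67 = 611.
Compare {C}: link cost 533 + fixed 83 = 616.
Compare {A, B, C}: link cost 418 + fixed 205 = 623.
All other subsets cost ≥ 611. Minimum total cost: 570.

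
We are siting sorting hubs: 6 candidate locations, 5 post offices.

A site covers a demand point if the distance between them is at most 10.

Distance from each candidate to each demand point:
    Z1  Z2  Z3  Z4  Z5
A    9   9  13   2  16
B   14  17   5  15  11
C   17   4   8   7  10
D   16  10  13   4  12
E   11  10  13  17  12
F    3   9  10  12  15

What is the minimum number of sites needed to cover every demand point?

2

Coverage sets (demand points within 10 of each site):
  A: {Z1, Z2, Z4}
  B: {Z3}
  C: {Z2, Z3, Z4, Z5}
  D: {Z2, Z4}
  E: {Z2}
  F: {Z1, Z2, Z3}
No single site covers all 5 demand points.
But {A, C} covers everything, so the minimum is 2.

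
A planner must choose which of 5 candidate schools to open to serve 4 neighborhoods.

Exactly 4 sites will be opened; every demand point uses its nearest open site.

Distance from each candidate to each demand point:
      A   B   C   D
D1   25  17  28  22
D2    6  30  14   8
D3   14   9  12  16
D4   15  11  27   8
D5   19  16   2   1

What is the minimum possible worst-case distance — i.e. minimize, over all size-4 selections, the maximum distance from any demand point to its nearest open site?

Open {D1, D2, D3, D5}.
  Farthest demand point is B at distance 9 (to D3); all others are ≤ 9.
With {D2, D3, D4, D5} the worst case is 9.
With {D1, D2, D4, D5} the worst case is 11.
No size-4 selection achieves below 9.

9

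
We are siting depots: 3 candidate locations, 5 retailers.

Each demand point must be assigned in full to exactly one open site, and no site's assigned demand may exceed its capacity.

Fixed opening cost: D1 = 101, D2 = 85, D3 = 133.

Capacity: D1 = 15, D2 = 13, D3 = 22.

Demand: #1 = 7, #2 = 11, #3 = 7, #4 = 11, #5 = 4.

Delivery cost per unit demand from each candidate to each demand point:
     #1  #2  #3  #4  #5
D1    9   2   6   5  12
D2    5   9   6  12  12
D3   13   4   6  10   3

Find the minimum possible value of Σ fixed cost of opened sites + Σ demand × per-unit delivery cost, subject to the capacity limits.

Open {D1, D2, D3}; cheapest assignment that respects the capacities:
  D1 (cap 15, load 11): #4 — cost 11×5 = 55
  D2 (cap 13, load 7): #1 — cost 7×5 = 35
  D3 (cap 22, load 22): #2, #3, #5 — cost 11×4 + 7×6 + 4×3 = 98
  Shipping 188, fixed 319 → total 507.
  Any other capacity-feasible assignment to {D1, D2, D3} ships for at least 188.
Total demand is 40 and no other set of sites has combined capacity ≥ 40, so {D1, D2, D3} is the only feasible choice of open sites. Minimum: 507.

507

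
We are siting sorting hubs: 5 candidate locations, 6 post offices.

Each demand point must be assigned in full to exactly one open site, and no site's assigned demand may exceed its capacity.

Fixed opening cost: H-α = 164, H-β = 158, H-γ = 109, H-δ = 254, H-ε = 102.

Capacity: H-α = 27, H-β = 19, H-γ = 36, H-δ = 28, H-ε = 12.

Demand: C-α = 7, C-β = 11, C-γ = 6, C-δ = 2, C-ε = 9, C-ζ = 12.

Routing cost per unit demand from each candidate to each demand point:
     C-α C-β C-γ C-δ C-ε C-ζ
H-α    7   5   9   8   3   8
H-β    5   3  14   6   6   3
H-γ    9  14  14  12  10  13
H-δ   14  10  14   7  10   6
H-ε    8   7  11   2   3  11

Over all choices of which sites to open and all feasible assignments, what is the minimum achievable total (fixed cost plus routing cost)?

Open {H-α, H-β, H-ε}; cheapest assignment that respects the capacities:
  H-α (cap 27, load 26): C-β, C-γ, C-ε — cost 11×5 + 6×9 + 9×3 = 136
  H-β (cap 19, load 19): C-α, C-ζ — cost 7×5 + 12×3 = 71
  H-ε (cap 12, load 2): C-δ — cost 2×2 = 4
  Shipping 211, fixed 424 → total 635.
  Any other capacity-feasible assignment to {H-α, H-β, H-ε} ships for at least 211.
Compare {H-α, H-γ}: its best feasible assignment gives total 652.
Compare {H-α, H-β, H-γ}: its best feasible assignment gives total 662.
Every other set of open sites that can feasibly serve all demand totals ≥ 652 even under its best assignment. Minimum: 635.

635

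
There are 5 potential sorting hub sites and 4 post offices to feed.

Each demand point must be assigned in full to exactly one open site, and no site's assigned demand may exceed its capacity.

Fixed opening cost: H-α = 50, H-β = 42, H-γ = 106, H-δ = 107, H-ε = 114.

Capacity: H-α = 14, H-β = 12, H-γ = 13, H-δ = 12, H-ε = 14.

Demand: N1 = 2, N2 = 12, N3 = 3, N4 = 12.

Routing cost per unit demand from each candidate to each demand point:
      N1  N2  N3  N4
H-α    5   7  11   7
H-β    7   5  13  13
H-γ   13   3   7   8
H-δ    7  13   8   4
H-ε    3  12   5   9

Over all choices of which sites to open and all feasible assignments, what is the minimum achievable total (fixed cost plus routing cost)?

Open {H-α, H-β, H-δ}; cheapest assignment that respects the capacities:
  H-α (cap 14, load 5): N1, N3 — cost 2×5 + 3×11 = 43
  H-β (cap 12, load 12): N2 — cost 12×5 = 60
  H-δ (cap 12, load 12): N4 — cost 12×4 = 48
  Shipping 151, fixed 199 → total 350.
  Any other capacity-feasible assignment to {H-α, H-β, H-δ} ships for at least 151.
Compare {H-α, H-β, H-γ}: its best feasible assignment gives total 367.
Compare {H-α, H-β, H-ε}: its best feasible assignment gives total 371.
Every other set of open sites that can feasibly serve all demand totals ≥ 367 even under its best assignment. Minimum: 350.

350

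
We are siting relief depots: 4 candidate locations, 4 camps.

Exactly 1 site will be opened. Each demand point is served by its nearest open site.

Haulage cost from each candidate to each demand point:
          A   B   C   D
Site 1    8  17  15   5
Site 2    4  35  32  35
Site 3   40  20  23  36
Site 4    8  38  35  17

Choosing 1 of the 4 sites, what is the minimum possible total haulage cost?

45

Open {Site 1}.
  A→Site 1 8, B→Site 1 17, C→Site 1 15, D→Site 1 5  ⇒ total 45.
Compare {Site 4}: total 98.
Compare {Site 2}: total 106.
No size-1 selection does better; minimum is 45.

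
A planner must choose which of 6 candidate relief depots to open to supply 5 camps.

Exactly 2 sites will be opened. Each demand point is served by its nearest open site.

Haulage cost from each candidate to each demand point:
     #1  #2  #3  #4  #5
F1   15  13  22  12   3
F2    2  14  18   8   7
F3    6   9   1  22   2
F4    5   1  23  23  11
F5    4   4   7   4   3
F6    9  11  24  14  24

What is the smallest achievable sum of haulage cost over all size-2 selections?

15

Open {F3, F5}.
  #1→F5 4, #2→F5 4, #3→F3 1, #4→F5 4, #5→F3 2  ⇒ total 15.
Compare {F4, F5}: total 19.
Compare {F2, F5}: total 20.
No size-2 selection does better; minimum is 15.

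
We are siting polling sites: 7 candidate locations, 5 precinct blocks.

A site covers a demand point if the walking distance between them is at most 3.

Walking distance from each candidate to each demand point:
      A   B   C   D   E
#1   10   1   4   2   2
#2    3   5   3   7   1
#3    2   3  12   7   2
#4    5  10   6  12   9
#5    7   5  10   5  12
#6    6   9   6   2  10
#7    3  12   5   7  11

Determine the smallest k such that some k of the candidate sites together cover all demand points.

Coverage sets (demand points within 3 of each site):
  #1: {B, D, E}
  #2: {A, C, E}
  #3: {A, B, E}
  #4: {}
  #5: {}
  #6: {D}
  #7: {A}
No single site covers all 5 demand points.
But {#1, #2} covers everything, so the minimum is 2.

2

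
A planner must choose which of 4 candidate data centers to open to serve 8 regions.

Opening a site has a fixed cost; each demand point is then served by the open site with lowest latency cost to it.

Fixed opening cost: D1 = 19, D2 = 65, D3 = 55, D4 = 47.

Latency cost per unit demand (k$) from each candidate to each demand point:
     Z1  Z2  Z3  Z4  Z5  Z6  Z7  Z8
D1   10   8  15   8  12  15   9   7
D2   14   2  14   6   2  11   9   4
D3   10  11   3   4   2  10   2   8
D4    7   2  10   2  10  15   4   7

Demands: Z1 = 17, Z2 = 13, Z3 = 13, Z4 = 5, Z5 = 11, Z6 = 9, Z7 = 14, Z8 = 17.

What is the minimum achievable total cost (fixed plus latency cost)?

Open {D3, D4}: assign each demand point to its cheapest open site.
  Z1→D4 17×7=119, Z2→D4 13×2=26, Z3→D3 13×3=39, Z4→D4 5×2=10, Z5→D3 11×2=22, Z6→D3 9×10=90, Z7→D3 14×2=28, Z8→D4 17×7=119
  latency cost 453, fixed 102 → total 555.
Compare {D2, D3, D4}: latency cost 402 + fixed 167 = 569.
Compare {D1, D3, D4}: latency cost 453 + fixed 121 = 574.
Compare {D2, D3}: latency cost 463 + fixed 120 = 583.
All other subsets cost ≥ 569. Minimum total cost: 555.

555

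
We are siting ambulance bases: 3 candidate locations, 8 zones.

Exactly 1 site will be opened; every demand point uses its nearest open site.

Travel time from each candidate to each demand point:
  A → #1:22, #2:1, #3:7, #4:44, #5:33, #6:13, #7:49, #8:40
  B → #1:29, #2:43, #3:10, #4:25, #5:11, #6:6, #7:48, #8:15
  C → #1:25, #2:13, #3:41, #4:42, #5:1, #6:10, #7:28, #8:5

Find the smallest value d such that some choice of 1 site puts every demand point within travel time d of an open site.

Open {C}.
  Farthest demand point is #4 at travel time 42 (to C); all others are ≤ 42.
With {B} the worst case is 48.
With {A} the worst case is 49.
No size-1 selection achieves below 42.

42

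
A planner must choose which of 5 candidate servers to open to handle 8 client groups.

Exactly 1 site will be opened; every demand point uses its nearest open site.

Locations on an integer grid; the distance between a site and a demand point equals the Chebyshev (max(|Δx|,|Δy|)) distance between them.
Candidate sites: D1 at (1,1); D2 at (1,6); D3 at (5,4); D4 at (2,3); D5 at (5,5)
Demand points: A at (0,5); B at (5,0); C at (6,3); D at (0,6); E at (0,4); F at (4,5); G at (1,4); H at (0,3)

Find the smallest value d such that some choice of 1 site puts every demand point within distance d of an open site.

4

Open {D4}.
  Farthest demand point is C at distance 4 (to D4); all others are ≤ 4.
With {D1} the worst case is 5.
With {D3} the worst case is 5.
No size-1 selection achieves below 4.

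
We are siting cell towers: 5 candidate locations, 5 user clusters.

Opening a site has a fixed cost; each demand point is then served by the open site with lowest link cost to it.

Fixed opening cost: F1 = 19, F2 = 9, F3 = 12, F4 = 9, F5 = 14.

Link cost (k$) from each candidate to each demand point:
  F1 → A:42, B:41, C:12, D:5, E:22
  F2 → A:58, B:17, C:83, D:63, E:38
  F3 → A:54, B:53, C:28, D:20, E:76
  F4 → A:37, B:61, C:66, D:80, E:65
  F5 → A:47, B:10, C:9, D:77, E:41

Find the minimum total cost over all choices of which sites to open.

Open {F1, F5}: assign each demand point to its cheapest open site.
  A→F1 42, B→F5 10, C→F5 9, D→F1 5, E→F1 22
  link cost 88, fixed 33 → total 121.
Compare {F1, F4, F5}: link cost 83 + fixed 42 = 125.
Compare {F1, F2}: link cost 98 + fixed 28 = 126.
Compare {F1, F2, F4}: link cost 93 + fixed 37 = 130.
All other subsets cost ≥ 125. Minimum total cost: 121.

121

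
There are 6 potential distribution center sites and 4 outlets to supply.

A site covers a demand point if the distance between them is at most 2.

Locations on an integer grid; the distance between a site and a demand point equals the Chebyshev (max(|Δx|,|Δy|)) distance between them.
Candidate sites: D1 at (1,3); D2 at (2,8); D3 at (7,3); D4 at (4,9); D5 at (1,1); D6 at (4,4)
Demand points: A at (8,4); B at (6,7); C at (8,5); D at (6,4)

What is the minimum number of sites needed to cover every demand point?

2

Coverage sets (demand points within 2 of each site):
  D1: {}
  D2: {}
  D3: {A, C, D}
  D4: {B}
  D5: {}
  D6: {D}
No single site covers all 4 demand points.
But {D3, D4} covers everything, so the minimum is 2.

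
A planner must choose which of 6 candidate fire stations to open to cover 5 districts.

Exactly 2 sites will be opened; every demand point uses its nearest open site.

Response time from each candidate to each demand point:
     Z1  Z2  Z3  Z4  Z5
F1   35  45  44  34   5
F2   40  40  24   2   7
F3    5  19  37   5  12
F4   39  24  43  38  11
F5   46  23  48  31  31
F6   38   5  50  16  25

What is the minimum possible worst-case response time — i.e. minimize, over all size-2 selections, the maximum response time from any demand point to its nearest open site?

Open {F2, F3}.
  Farthest demand point is Z3 at response time 24 (to F2); all others are ≤ 24.
With {F1, F3} the worst case is 37.
With {F3, F4} the worst case is 37.
No size-2 selection achieves below 24.

24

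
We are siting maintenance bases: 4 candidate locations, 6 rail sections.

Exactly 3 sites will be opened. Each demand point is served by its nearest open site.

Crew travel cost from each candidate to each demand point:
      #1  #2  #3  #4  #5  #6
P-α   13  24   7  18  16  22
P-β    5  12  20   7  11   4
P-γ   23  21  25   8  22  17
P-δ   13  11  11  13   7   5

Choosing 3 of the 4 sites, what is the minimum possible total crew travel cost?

Open {P-α, P-β, P-δ}.
  #1→P-β 5, #2→P-δ 11, #3→P-α 7, #4→P-β 7, #5→P-δ 7, #6→P-β 4  ⇒ total 41.
Compare {P-β, P-γ, P-δ}: total 45.
Compare {P-α, P-β, P-γ}: total 46.
No size-3 selection does better; minimum is 41.

41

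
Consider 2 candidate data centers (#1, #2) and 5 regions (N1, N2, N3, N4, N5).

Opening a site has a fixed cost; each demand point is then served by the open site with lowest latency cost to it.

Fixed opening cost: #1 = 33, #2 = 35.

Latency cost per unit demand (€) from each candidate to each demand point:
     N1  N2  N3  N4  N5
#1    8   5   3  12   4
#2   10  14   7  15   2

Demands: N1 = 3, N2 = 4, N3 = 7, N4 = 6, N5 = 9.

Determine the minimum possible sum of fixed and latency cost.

206

Open {#1}: assign each demand point to its cheapest open site.
  N1→#1 3×8=24, N2→#1 4×5=20, N3→#1 7×3=21, N4→#1 6×12=72, N5→#1 9×4=36
  latency cost 173, fixed 33 → total 206.
Compare {#1, #2}: latency cost 155 + fixed 68 = 223.
Compare {#2}: latency cost 243 + fixed 35 = 278.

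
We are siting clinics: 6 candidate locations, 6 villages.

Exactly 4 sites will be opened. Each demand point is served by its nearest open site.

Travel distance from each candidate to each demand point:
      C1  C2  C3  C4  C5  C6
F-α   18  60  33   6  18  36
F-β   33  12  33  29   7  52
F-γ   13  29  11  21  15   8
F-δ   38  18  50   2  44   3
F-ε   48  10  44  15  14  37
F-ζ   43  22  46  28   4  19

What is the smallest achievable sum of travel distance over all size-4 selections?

Open {F-γ, F-δ, F-ε, F-ζ}.
  C1→F-γ 13, C2→F-ε 10, C3→F-γ 11, C4→F-δ 2, C5→F-ζ 4, C6→F-δ 3  ⇒ total 43.
Compare {F-β, F-γ, F-δ, F-ζ}: total 45.
Compare {F-β, F-γ, F-δ, F-ε}: total 46.
No size-4 selection does better; minimum is 43.

43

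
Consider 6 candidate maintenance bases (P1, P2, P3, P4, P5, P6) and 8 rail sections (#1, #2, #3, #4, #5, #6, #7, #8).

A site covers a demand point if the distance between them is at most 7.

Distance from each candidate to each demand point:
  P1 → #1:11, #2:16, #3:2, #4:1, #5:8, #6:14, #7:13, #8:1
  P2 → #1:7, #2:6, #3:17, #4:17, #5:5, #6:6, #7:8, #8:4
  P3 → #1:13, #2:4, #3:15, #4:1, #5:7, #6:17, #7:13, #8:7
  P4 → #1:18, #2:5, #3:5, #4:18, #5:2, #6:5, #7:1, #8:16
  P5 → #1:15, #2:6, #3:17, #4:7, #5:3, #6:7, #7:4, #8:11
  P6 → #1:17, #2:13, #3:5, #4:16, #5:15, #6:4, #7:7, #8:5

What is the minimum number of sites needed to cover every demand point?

3

Coverage sets (demand points within 7 of each site):
  P1: {#3, #4, #8}
  P2: {#1, #2, #5, #6, #8}
  P3: {#2, #4, #5, #8}
  P4: {#2, #3, #5, #6, #7}
  P5: {#2, #4, #5, #6, #7}
  P6: {#3, #6, #7, #8}
No 2 sites suffice: every size-2 union leaves at least one demand point uncovered.
But {P1, P2, P4} covers everything, so the minimum is 3.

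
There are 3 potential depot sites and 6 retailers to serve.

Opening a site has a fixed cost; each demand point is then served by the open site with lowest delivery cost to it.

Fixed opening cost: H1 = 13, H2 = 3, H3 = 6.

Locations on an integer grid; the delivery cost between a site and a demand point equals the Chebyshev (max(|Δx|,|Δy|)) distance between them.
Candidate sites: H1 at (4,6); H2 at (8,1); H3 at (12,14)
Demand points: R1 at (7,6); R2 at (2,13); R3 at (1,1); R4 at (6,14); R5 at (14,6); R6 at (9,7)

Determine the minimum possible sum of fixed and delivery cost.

Open {H2, H3}: assign each demand point to its cheapest open site.
  R1→H2 5, R2→H3 10, R3→H2 7, R4→H3 6, R5→H2 6, R6→H2 6
  delivery cost 40, fixed 9 → total 49.
Compare {H1, H2}: delivery cost 34 + fixed 16 = 50.
Compare {H1}: delivery cost 38 + fixed 13 = 51.
Compare {H2}: delivery cost 49 + fixed 3 = 52.
All other subsets cost ≥ 50. Minimum total cost: 49.

49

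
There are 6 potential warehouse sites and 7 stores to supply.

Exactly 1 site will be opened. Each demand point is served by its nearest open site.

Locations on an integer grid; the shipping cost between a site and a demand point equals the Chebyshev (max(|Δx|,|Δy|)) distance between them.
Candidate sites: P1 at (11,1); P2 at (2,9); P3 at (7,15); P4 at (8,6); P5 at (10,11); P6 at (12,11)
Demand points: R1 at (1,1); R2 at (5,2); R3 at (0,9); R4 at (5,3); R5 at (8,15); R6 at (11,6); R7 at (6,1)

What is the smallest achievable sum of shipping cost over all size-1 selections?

Open {P4}.
  R1→P4 7, R2→P4 4, R3→P4 8, R4→P4 3, R5→P4 9, R6→P4 3, R7→P4 5  ⇒ total 39.
Compare {P2}: total 46.
Compare {P5}: total 56.
No size-1 selection does better; minimum is 39.

39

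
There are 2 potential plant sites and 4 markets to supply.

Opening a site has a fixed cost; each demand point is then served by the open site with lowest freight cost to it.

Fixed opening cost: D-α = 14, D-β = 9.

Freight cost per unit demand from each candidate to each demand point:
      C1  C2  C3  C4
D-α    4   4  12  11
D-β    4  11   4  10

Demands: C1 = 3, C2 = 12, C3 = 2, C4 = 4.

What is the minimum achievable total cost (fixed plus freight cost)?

131

Open {D-α, D-β}: assign each demand point to its cheapest open site.
  C1→D-α 3×4=12, C2→D-α 12×4=48, C3→D-β 2×4=8, C4→D-β 4×10=40
  freight cost 108, fixed 23 → total 131.
Compare {D-α}: freight cost 128 + fixed 14 = 142.
Compare {D-β}: freight cost 192 + fixed 9 = 201.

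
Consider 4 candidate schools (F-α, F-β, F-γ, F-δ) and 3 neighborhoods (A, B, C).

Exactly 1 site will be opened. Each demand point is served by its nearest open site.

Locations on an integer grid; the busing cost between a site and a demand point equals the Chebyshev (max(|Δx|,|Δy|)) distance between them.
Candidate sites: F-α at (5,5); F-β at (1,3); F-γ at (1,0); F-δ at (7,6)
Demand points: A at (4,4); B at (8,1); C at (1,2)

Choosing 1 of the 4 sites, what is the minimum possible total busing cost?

9

Open {F-α}.
  A→F-α 1, B→F-α 4, C→F-α 4  ⇒ total 9.
Compare {F-β}: total 11.
Compare {F-γ}: total 13.
No size-1 selection does better; minimum is 9.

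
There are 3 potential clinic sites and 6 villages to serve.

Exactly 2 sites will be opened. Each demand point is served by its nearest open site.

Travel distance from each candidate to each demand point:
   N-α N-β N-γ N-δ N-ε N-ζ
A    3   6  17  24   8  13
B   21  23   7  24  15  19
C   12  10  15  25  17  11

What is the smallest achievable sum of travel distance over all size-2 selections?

61

Open {A, B}.
  N-α→A 3, N-β→A 6, N-γ→B 7, N-δ→A 24, N-ε→A 8, N-ζ→A 13  ⇒ total 61.
Compare {A, C}: total 67.
Compare {B, C}: total 79.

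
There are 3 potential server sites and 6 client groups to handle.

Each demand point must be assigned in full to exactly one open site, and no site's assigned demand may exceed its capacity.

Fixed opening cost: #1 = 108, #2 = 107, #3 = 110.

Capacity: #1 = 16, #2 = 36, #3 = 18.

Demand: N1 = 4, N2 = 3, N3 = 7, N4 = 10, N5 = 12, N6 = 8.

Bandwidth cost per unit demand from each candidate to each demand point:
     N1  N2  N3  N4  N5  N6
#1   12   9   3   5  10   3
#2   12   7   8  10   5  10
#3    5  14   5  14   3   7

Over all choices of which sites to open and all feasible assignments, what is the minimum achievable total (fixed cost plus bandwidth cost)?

489

Open {#1, #2}; cheapest assignment that respects the capacities:
  #1 (cap 16, load 15): N3, N6 — cost 7×3 + 8×3 = 45
  #2 (cap 36, load 29): N1, N2, N4, N5 — cost 4×12 + 3×7 + 10×10 + 12×5 = 229
  Shipping 274, fixed 215 → total 489.
  Any other capacity-feasible assignment to {#1, #2} ships for at least 274.
Compare {#2, #3}: its best feasible assignment gives total 530.
Compare {#1, #2, #3}: its best feasible assignment gives total 547.
Every other set of open sites that can feasibly serve all demand totals ≥ 530 even under its best assignment. Minimum: 489.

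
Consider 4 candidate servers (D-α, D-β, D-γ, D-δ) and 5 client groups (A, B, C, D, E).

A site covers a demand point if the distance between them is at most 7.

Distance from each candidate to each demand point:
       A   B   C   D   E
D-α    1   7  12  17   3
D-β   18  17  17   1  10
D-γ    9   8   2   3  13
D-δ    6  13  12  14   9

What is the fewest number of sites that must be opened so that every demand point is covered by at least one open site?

2

Coverage sets (demand points within 7 of each site):
  D-α: {A, B, E}
  D-β: {D}
  D-γ: {C, D}
  D-δ: {A}
No single site covers all 5 demand points.
But {D-α, D-γ} covers everything, so the minimum is 2.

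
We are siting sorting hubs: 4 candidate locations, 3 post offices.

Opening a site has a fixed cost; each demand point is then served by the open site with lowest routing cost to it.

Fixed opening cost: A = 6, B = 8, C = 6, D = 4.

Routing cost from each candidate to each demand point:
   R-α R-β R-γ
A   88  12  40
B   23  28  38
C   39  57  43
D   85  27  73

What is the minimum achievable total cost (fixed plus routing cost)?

Open {A, B}: assign each demand point to its cheapest open site.
  R-α→B 23, R-β→A 12, R-γ→B 38
  routing cost 73, fixed 14 → total 87.
Compare {A, B, D}: routing cost 73 + fixed 18 = 91.
Compare {A, B, C}: routing cost 73 + fixed 20 = 93.
Compare {B}: routing cost 89 + fixed 8 = 97.
All other subsets cost ≥ 91. Minimum total cost: 87.

87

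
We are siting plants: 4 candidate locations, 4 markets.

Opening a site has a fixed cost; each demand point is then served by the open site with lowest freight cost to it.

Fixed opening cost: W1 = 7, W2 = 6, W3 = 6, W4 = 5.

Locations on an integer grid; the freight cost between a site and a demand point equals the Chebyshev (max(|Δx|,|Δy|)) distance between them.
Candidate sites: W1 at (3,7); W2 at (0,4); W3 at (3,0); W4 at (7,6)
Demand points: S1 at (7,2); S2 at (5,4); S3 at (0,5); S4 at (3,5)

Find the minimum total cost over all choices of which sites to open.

20

Open {W1}: assign each demand point to its cheapest open site.
  S1→W1 5, S2→W1 3, S3→W1 3, S4→W1 2
  freight cost 13, fixed 7 → total 20.
Compare {W2, W4}: freight cost 10 + fixed 11 = 21.
Compare {W2}: freight cost 16 + fixed 6 = 22.
Compare {W4}: freight cost 17 + fixed 5 = 22.
All other subsets cost ≥ 21. Minimum total cost: 20.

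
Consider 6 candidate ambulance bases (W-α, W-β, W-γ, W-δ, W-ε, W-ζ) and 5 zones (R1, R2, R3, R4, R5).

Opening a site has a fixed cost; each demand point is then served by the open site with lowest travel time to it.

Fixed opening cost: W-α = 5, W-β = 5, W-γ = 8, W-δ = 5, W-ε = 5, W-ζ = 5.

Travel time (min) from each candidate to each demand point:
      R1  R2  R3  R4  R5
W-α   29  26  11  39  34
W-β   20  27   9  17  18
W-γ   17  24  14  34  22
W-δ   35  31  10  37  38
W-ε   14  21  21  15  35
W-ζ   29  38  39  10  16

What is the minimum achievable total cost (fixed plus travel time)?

85

Open {W-β, W-ε, W-ζ}: assign each demand point to its cheapest open site.
  R1→W-ε 14, R2→W-ε 21, R3→W-β 9, R4→W-ζ 10, R5→W-ζ 16
  travel time 70, fixed 15 → total 85.
Compare {W-δ, W-ε, W-ζ}: travel time 71 + fixed 15 = 86.
Compare {W-β, W-ε}: travel time 77 + fixed 10 = 87.
Compare {W-α, W-ε, W-ζ}: travel time 72 + fixed 15 = 87.
All other subsets cost ≥ 86. Minimum total cost: 85.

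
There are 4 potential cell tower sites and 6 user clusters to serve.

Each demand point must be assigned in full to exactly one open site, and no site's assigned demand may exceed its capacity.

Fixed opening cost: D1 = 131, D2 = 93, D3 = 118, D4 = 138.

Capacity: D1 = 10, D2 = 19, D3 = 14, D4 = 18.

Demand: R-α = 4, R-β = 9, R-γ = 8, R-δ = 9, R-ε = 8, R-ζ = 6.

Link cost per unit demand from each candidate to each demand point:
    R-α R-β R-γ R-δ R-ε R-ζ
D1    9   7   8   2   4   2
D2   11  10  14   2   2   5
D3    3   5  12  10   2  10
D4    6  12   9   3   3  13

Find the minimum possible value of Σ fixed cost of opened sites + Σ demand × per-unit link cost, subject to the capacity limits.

Open {D2, D3, D4}; cheapest assignment that respects the capacities:
  D2 (cap 19, load 15): R-δ, R-ζ — cost 9×2 + 6×5 = 48
  D3 (cap 14, load 13): R-α, R-β — cost 4×3 + 9×5 = 57
  D4 (cap 18, load 16): R-γ, R-ε — cost 8×9 + 8×3 = 96
  Shipping 201, fixed 349 → total 550.
  Any other capacity-feasible assignment to {D2, D3, D4} ships for at least 201.
Compare {D1, D2, D4}: its best feasible assignment gives total 613.
Compare {D1, D2, D3, D4}: its best feasible assignment gives total 655.
Every other set of open sites that can feasibly serve all demand totals ≥ 613 even under its best assignment. Minimum: 550.

550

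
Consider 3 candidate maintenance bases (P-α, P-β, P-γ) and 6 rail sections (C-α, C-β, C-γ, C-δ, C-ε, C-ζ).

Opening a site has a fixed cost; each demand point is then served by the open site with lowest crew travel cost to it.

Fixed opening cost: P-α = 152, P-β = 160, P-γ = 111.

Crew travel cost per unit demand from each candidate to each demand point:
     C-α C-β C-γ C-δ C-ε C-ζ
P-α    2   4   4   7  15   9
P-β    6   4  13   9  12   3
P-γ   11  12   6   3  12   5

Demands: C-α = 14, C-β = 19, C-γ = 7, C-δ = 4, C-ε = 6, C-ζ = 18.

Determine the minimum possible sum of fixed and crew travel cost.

564

Open {P-α}: assign each demand point to its cheapest open site.
  C-α→P-α 14×2=28, C-β→P-α 19×4=76, C-γ→P-α 7×4=28, C-δ→P-α 4×7=28, C-ε→P-α 6×15=90, C-ζ→P-α 18×9=162
  crew travel cost 412, fixed 152 → total 564.
Compare {P-α, P-γ}: crew travel cost 306 + fixed 263 = 569.
Compare {P-β}: crew travel cost 413 + fixed 160 = 573.
Compare {P-α, P-β}: crew travel cost 286 + fixed 312 = 598.
All other subsets cost ≥ 569. Minimum total cost: 564.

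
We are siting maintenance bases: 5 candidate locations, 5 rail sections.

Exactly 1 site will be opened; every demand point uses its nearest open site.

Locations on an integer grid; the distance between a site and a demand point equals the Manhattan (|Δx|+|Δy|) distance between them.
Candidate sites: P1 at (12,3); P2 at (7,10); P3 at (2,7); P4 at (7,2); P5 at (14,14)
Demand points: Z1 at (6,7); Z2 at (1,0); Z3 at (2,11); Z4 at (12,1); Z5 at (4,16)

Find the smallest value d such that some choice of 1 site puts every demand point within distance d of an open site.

16

Open {P2}.
  Farthest demand point is Z2 at distance 16 (to P2); all others are ≤ 16.
With {P3} the worst case is 16.
With {P4} the worst case is 17.
No size-1 selection achieves below 16.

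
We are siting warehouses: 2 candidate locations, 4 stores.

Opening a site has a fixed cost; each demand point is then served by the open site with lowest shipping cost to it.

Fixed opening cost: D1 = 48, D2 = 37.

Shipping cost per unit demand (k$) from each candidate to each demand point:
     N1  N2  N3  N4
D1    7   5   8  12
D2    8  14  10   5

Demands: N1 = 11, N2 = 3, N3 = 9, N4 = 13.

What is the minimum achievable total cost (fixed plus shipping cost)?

314

Open {D1, D2}: assign each demand point to its cheapest open site.
  N1→D1 11×7=77, N2→D1 3×5=15, N3→D1 9×8=72, N4→D2 13×5=65
  shipping cost 229, fixed 85 → total 314.
Compare {D2}: shipping cost 285 + fixed 37 = 322.
Compare {D1}: shipping cost 320 + fixed 48 = 368.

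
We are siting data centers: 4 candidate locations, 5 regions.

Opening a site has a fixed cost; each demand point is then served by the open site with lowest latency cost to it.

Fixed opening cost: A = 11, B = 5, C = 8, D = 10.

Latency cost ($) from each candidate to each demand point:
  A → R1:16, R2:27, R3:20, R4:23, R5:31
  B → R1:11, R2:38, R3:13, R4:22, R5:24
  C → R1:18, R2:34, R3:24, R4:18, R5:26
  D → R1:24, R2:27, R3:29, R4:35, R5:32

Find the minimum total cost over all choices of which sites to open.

112

Open {B, D}: assign each demand point to its cheapest open site.
  R1→B 11, R2→D 27, R3→B 13, R4→B 22, R5→B 24
  latency cost 97, fixed 15 → total 112.
Compare {B}: latency cost 108 + fixed 5 = 113.
Compare {A, B}: latency cost 97 + fixed 16 = 113.
Compare {B, C}: latency cost 100 + fixed 13 = 113.
All other subsets cost ≥ 113. Minimum total cost: 112.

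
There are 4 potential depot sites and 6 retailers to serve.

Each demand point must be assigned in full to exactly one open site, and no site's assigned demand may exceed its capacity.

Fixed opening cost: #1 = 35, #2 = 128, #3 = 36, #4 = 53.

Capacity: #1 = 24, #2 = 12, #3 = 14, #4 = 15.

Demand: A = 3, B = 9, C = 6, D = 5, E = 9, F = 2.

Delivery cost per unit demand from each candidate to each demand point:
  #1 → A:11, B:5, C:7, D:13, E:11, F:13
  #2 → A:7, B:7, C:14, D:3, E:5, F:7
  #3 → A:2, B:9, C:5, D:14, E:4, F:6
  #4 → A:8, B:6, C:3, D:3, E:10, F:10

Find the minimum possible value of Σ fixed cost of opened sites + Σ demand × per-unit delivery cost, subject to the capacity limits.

256

Open {#1, #3, #4}; cheapest assignment that respects the capacities:
  #1 (cap 24, load 9): B — cost 9×5 = 45
  #3 (cap 14, load 14): A, E, F — cost 3×2 + 9×4 + 2×6 = 54
  #4 (cap 15, load 11): C, D — cost 6×3 + 5×3 = 33
  Shipping 132, fixed 124 → total 256.
  Any other capacity-feasible assignment to {#1, #3, #4} ships for at least 132.
Compare {#1, #3}: its best feasible assignment gives total 277.
Compare {#1, #4}: its best feasible assignment gives total 315.
Every other set of open sites that can feasibly serve all demand totals ≥ 277 even under its best assignment. Minimum: 256.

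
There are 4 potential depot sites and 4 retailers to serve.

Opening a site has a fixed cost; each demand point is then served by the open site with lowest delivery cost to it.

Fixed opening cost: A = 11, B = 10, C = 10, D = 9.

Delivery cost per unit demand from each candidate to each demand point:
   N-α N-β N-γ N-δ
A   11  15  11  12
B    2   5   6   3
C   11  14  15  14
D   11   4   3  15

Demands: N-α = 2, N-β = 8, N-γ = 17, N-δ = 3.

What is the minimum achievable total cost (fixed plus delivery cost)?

115

Open {B, D}: assign each demand point to its cheapest open site.
  N-α→B 2×2=4, N-β→D 8×4=32, N-γ→D 17×3=51, N-δ→B 3×3=9
  delivery cost 96, fixed 19 → total 115.
Compare {B, C, D}: delivery cost 96 + fixed 29 = 125.
Compare {A, B, D}: delivery cost 96 + fixed 30 = 126.
Compare {A, B, C, D}: delivery cost 96 + fixed 40 = 136.
All other subsets cost ≥ 125. Minimum total cost: 115.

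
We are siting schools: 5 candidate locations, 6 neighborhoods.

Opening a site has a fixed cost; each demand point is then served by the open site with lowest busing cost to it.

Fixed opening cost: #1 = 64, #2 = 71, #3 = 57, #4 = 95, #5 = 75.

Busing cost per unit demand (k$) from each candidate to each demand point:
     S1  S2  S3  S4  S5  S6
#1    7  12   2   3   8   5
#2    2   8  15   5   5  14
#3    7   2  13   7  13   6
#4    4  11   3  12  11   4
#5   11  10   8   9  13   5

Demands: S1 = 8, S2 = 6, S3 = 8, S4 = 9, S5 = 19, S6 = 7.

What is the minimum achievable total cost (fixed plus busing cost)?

Open {#1, #2}: assign each demand point to its cheapest open site.
  S1→#2 8×2=16, S2→#2 6×8=48, S3→#1 8×2=16, S4→#1 9×3=27, S5→#2 19×5=95, S6→#1 7×5=35
  busing cost 237, fixed 135 → total 372.
Compare {#1, #2, #3}: busing cost 201 + fixed 192 = 393.
Compare {#1, #3}: busing cost 298 + fixed 121 = 419.
Compare {#1}: busing cost 358 + fixed 64 = 422.
All other subsets cost ≥ 393. Minimum total cost: 372.

372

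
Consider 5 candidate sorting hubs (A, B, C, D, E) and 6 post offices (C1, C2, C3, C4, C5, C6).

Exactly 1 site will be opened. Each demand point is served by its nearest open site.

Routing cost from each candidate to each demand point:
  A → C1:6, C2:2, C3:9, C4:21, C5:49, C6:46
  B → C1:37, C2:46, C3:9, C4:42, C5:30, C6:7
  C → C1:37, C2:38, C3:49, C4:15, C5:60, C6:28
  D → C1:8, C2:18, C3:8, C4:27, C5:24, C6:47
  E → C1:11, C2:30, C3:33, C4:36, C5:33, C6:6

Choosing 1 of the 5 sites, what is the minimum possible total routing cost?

Open {D}.
  C1→D 8, C2→D 18, C3→D 8, C4→D 27, C5→D 24, C6→D 47  ⇒ total 132.
Compare {A}: total 133.
Compare {E}: total 149.
No size-1 selection does better; minimum is 132.

132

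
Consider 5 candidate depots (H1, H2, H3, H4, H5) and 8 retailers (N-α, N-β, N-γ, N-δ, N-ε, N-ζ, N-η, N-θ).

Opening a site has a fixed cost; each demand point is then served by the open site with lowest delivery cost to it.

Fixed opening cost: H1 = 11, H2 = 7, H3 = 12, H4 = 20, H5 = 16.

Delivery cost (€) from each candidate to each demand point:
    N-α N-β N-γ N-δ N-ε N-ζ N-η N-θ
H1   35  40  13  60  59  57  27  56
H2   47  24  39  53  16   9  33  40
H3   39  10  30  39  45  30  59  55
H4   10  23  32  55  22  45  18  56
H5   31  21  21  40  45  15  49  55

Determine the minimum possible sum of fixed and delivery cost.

205

Open {H1, H2, H3, H4}: assign each demand point to its cheapest open site.
  N-α→H4 10, N-β→H3 10, N-γ→H1 13, N-δ→H3 39, N-ε→H2 16, N-ζ→H2 9, N-η→H4 18, N-θ→H2 40
  delivery cost 155, fixed 50 → total 205.
Compare {H2, H3, H4}: delivery cost 172 + fixed 39 = 211.
Compare {H2, H4, H5}: delivery cost 175 + fixed 43 = 218.
Compare {H2, H3, H4, H5}: delivery cost 163 + fixed 55 = 218.
All other subsets cost ≥ 211. Minimum total cost: 205.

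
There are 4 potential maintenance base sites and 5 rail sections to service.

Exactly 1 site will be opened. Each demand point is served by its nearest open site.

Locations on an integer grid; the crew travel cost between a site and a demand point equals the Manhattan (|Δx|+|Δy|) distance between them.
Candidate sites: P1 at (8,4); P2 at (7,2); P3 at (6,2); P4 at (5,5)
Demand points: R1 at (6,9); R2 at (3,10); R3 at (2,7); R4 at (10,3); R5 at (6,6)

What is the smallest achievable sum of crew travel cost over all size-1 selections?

Open {P4}.
  R1→P4 5, R2→P4 7, R3→P4 5, R4→P4 7, R5→P4 2  ⇒ total 26.
Compare {P1}: total 34.
Compare {P3}: total 36.
No size-1 selection does better; minimum is 26.

26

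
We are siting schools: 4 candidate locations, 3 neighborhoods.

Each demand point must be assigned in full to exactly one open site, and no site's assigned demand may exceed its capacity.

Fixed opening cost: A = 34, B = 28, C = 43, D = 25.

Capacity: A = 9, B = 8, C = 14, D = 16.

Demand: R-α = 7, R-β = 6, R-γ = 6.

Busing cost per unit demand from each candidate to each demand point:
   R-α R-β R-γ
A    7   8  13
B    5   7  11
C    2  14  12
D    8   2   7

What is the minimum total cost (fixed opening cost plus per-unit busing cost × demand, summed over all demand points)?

Open {C, D}; cheapest assignment that respects the capacities:
  C (cap 14, load 7): R-α — cost 7×2 = 14
  D (cap 16, load 12): R-β, R-γ — cost 6×2 + 6×7 = 54
  Shipping 68, fixed 68 → total 136.
  Any other capacity-feasible assignment to {C, D} ships for at least 68.
Compare {B, D}: its best feasible assignment gives total 142.
Compare {A, D}: its best feasible assignment gives total 162.
Every other set of open sites that can feasibly serve all demand totals ≥ 142 even under its best assignment. Minimum: 136.

136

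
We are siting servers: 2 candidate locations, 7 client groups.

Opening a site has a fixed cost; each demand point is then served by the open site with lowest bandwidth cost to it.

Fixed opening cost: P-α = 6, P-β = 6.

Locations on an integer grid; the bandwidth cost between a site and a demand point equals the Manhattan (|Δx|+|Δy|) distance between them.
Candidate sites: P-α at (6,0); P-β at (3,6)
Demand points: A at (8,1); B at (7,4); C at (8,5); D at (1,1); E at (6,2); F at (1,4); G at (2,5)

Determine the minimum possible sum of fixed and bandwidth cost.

Open {P-α, P-β}: assign each demand point to its cheapest open site.
  A→P-α 3, B→P-α 5, C→P-β 6, D→P-α 6, E→P-α 2, F→P-β 4, G→P-β 2
  bandwidth cost 28, fixed 12 → total 40.
Compare {P-α}: bandwidth cost 41 + fixed 6 = 47.
Compare {P-β}: bandwidth cost 42 + fixed 6 = 48.

40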